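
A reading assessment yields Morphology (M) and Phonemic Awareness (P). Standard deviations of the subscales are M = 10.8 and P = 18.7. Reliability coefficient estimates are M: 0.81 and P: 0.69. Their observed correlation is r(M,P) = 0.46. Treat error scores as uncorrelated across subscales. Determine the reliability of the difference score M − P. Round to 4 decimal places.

Var(M−P) = 10.8² + 18.7² − 2·10.8·18.7·0.46 = 466.33 − 185.803 = 280.527.
Under uncorrelated errors the observed covariances equal the true-score covariances, so only the own-variance terms attenuate.
True-score variance = [10.8²·0.81 + 18.7²·0.69] − 185.803 = 335.764 − 185.803 = 149.961.
Reliability = 149.961 / 280.527 = 0.5346.

0.5346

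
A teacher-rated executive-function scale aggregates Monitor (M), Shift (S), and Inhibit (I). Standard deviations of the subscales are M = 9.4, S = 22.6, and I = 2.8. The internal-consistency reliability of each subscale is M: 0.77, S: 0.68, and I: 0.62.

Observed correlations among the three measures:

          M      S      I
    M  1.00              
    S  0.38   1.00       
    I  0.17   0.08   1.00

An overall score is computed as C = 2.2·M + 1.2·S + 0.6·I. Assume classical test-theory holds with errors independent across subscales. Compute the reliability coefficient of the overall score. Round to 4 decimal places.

0.7922

Var(C) = 2.2²·9.4² + 1.2²·22.6² + 0.6²·2.8² + 2·[2.64·9.4·22.6·0.38 + 1.32·9.4·2.8·0.17 + 0.72·22.6·2.8·0.08] = 1165.98 + 445.342 = 1611.32.
With uncorrelated errors the cross-covariances are all true-score covariance, so they carry over unchanged; only the diagonal terms shrink to ρᵢσᵢ².
True-score variance = [2.2²·9.4²·0.77 + 1.2²·22.6²·0.68 + 0.6²·2.8²·0.62] + 445.342 = 831.186 + 445.342 = 1276.53.
Reliability = 1276.53 / 1611.32 = 0.7922.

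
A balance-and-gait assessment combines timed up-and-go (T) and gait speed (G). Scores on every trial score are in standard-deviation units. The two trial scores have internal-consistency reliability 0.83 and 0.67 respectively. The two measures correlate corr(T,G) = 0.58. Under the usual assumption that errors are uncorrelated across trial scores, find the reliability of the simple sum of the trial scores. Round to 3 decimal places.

Var(T+G) = 2 + 2·[0.58] = 2 + 1.16 = 3.16.
With uncorrelated errors the cross-covariances are all true-score covariance, so they carry over unchanged; only the diagonal terms shrink to ρᵢσᵢ².
True-score variance = [0.83 + 0.67] + 1.16 = 1.5 + 1.16 = 2.66.
Reliability = 2.66 / 3.16 = 0.842.

0.842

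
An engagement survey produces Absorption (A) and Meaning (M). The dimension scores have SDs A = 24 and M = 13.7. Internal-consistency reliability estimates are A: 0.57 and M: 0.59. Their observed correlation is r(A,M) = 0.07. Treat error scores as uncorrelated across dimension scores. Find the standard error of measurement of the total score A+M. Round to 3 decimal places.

Var(total) = 763.69 + 46.032 = 809.722.
True-score variance = 439.057 + 46.032 = 485.089, so reliability = 0.5991.
Error variance = 809.722 − 485.089 = 324.633; SEM = √324.633 = 18.018.

18.018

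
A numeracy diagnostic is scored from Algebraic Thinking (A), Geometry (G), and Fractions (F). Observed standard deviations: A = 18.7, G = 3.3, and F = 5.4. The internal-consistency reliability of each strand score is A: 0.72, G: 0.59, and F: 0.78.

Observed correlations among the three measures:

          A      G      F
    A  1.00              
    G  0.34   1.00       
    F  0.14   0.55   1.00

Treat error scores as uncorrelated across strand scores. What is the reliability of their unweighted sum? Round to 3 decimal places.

Var(A+G+F) = 18.7² + 3.3² + 5.4² + 2·[18.7·3.3·0.34 + 18.7·5.4·0.14 + 3.3·5.4·0.55] = 389.74 + 89.8392 = 479.579.
Under uncorrelated errors the observed covariances equal the true-score covariances, so only the own-variance terms attenuate.
True-score variance = [18.7²·0.72 + 3.3²·0.59 + 5.4²·0.78] + 89.8392 = 280.947 + 89.8392 = 370.786.
Reliability = 370.786 / 479.579 = 0.773.

0.773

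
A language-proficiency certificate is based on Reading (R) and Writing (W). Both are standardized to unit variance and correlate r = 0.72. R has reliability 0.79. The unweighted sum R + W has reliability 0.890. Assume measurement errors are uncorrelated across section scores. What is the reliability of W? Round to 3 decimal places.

0.832

Var(R+W) = 2 + 2·0.72 = 3.440.
True-score variance = ρ_R + ρ_W + 2·0.72, so 0.890 = (0.79 + ρ_W + 1.44) / 3.440.
ρ_W = 0.890·3.440 − 0.79 − 1.44 = 0.832.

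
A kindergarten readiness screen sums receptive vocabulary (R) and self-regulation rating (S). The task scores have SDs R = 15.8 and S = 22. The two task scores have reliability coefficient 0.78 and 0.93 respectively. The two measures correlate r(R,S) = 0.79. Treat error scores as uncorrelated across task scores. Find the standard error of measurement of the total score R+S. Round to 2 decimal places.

Var(total) = 733.64 + 549.208 = 1282.85.
True-score variance = 644.839 + 549.208 = 1194.05, so reliability = 0.9308.
Error variance = 1282.85 − 1194.05 = 88.8008; SEM = √88.8008 = 9.42.

9.42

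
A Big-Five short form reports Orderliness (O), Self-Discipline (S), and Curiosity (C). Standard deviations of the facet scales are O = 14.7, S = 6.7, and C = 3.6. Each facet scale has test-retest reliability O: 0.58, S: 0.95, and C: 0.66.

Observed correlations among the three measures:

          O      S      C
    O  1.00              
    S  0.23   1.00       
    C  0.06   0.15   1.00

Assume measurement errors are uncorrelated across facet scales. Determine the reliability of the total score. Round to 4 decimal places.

Var(O+S+C) = 14.7² + 6.7² + 3.6² + 2·[14.7·6.7·0.23 + 14.7·3.6·0.06 + 6.7·3.6·0.15] = 273.94 + 58.8918 = 332.832.
Under uncorrelated errors the observed covariances equal the true-score covariances, so only the own-variance terms attenuate.
True-score variance = [14.7²·0.58 + 6.7²·0.95 + 3.6²·0.66] + 58.8918 = 176.531 + 58.8918 = 235.423.
Reliability = 235.423 / 332.832 = 0.7073.

0.7073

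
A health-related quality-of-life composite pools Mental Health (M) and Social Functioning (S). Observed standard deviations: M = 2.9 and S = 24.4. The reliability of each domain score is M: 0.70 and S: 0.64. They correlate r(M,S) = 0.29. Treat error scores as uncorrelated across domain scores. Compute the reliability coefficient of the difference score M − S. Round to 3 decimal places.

Var(M−S) = 2.9² + 24.4² − 2·2.9·24.4·0.29 = 603.77 − 41.0408 = 562.729.
Under uncorrelated errors the observed covariances equal the true-score covariances, so only the own-variance terms attenuate.
True-score variance = [2.9²·0.70 + 24.4²·0.64] − 41.0408 = 386.917 − 41.0408 = 345.877.
Reliability = 345.877 / 562.729 = 0.615.

0.615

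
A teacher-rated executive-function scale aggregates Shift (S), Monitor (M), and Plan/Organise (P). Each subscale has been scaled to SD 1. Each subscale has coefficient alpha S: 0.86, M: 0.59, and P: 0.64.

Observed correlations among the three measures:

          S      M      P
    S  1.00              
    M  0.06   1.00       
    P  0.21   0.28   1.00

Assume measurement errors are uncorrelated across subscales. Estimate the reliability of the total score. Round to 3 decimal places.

0.778

Var(S+M+P) = 3 + 2·[0.06 + 0.21 + 0.28] = 3 + 1.1 = 4.1.
Because errors are independent across components, Cov(Tᵢ,Tⱼ) = Cov(Xᵢ,Xⱼ); the off-diagonal part of the true-score variance is the same as above.
True-score variance = [0.86 + 0.59 + 0.64] + 1.1 = 2.09 + 1.1 = 3.19.
Reliability = 3.19 / 4.1 = 0.778.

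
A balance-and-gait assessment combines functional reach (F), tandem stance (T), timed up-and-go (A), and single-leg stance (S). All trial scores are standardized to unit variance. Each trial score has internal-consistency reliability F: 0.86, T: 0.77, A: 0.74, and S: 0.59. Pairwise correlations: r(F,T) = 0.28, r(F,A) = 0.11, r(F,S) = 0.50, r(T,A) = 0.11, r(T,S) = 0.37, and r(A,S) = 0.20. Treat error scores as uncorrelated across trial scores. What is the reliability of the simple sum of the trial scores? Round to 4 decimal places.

0.8543

Var(F+T+A+S) = 4 + 2·[0.28 + 0.11 + 0.50 + 0.11 + 0.37 + 0.20] = 4 + 3.14 = 7.14.
Because errors are independent across components, Cov(Tᵢ,Tⱼ) = Cov(Xᵢ,Xⱼ); the off-diagonal part of the true-score variance is the same as above.
True-score variance = [0.86 + 0.77 + 0.74 + 0.59] + 3.14 = 2.96 + 3.14 = 6.1.
Reliability = 6.1 / 7.14 = 0.8543.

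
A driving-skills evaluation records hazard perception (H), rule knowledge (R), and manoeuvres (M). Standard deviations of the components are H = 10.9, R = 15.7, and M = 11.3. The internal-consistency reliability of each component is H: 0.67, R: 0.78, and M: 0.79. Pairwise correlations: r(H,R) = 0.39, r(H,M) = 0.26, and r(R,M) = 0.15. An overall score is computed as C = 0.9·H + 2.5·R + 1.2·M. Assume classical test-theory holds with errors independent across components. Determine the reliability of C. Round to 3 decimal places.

Var(C) = 0.9²·10.9² + 2.5²·15.7² + 1.2²·11.3² + 2·[2.25·10.9·15.7·0.39 + 1.08·10.9·11.3·0.26 + 3·15.7·11.3·0.15] = 1820.67 + 529.174 = 2349.85.
Because errors are independent across components, Cov(Tᵢ,Tⱼ) = Cov(Xᵢ,Xⱼ); the off-diagonal part of the true-score variance is the same as above.
True-score variance = [0.9²·10.9²·0.67 + 2.5²·15.7²·0.78 + 1.2²·11.3²·0.79] + 529.174 = 1411.38 + 529.174 = 1940.55.
Reliability = 1940.55 / 2349.85 = 0.826.

0.826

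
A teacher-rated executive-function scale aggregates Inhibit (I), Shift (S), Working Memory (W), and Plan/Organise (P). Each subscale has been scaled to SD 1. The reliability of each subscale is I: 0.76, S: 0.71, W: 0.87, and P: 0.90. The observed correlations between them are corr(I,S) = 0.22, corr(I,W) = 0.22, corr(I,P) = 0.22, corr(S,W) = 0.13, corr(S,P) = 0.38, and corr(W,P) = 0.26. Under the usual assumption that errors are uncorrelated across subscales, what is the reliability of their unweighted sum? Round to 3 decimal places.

Var(I+S+W+P) = 4 + 2·[0.22 + 0.22 + 0.22 + 0.13 + 0.38 + 0.26] = 4 + 2.86 = 6.86.
With uncorrelated errors the cross-covariances are all true-score covariance, so they carry over unchanged; only the diagonal terms shrink to ρᵢσᵢ².
True-score variance = [0.76 + 0.71 + 0.87 + 0.90] + 2.86 = 3.24 + 2.86 = 6.1.
Reliability = 6.1 / 6.86 = 0.889.

0.889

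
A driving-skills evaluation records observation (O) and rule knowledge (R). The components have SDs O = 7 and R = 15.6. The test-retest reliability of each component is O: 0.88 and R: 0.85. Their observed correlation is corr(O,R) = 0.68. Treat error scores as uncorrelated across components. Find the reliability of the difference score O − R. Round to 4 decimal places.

Var(O−R) = 7² + 15.6² − 2·7·15.6·0.68 = 292.36 − 148.512 = 143.848.
Under uncorrelated errors the observed covariances equal the true-score covariances, so only the own-variance terms attenuate.
True-score variance = [7²·0.88 + 15.6²·0.85] − 148.512 = 249.976 − 148.512 = 101.464.
Reliability = 101.464 / 143.848 = 0.7054.

0.7054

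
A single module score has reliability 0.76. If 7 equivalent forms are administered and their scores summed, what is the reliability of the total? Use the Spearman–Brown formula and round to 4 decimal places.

0.9568

ρ_k = kρ / (1 + (k−1)ρ) = 7·0.76 / (1 + 6·0.76) = 5.320 / 5.560 = 0.9568.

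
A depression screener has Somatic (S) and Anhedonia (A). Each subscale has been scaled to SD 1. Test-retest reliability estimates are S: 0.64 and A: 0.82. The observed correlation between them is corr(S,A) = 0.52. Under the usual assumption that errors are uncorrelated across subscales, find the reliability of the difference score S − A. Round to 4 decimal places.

0.4375

Var(S−A) = 1 + 1 − 2·0.52 = 2 − 1.04 = 0.96.
Because errors are independent across components, Cov(Tᵢ,Tⱼ) = Cov(Xᵢ,Xⱼ); the off-diagonal part of the true-score variance is the same as above.
True-score variance = [0.64 + 0.82] − 1.04 = 1.46 − 1.04 = 0.42.
Reliability = 0.42 / 0.96 = 0.4375.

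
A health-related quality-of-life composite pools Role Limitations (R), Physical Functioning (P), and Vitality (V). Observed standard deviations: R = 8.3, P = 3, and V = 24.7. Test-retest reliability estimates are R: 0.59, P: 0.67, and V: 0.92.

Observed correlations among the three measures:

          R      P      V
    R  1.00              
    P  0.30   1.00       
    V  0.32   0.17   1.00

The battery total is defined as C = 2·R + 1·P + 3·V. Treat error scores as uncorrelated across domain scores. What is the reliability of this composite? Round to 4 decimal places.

Var(C) = 2²·8.3² + 3² + 3²·24.7² + 2·[2·8.3·3·0.30 + 6·8.3·24.7·0.32 + 3·3·24.7·0.17] = 5775.37 + 892.7 = 6668.07.
Because errors are independent across components, Cov(Tᵢ,Tⱼ) = Cov(Xᵢ,Xⱼ); the off-diagonal part of the true-score variance is the same as above.
True-score variance = [2²·8.3²·0.59 + 3²·0.67 + 3²·24.7²·0.92] + 892.7 = 5220.16 + 892.7 = 6112.86.
Reliability = 6112.86 / 6668.07 = 0.9167.

0.9167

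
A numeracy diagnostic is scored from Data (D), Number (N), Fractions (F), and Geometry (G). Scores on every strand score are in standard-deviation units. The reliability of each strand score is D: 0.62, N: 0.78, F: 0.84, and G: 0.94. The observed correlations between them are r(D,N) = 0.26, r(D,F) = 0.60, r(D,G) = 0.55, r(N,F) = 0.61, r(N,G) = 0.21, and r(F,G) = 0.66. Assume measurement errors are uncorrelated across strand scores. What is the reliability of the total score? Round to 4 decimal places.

0.9162

Var(D+N+F+G) = 4 + 2·[0.26 + 0.60 + 0.55 + 0.61 + 0.21 + 0.66] = 4 + 5.78 = 9.78.
Under uncorrelated errors the observed covariances equal the true-score covariances, so only the own-variance terms attenuate.
True-score variance = [0.62 + 0.78 + 0.84 + 0.94] + 5.78 = 3.18 + 5.78 = 8.96.
Reliability = 8.96 / 9.78 = 0.9162.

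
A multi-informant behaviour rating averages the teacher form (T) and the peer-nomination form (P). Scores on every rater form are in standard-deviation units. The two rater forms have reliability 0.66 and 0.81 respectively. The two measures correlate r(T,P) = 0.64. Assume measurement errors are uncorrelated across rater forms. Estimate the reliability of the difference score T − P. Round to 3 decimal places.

Var(T−P) = 1 + 1 − 2·0.64 = 2 − 1.28 = 0.72.
Because errors are independent across components, Cov(Tᵢ,Tⱼ) = Cov(Xᵢ,Xⱼ); the off-diagonal part of the true-score variance is the same as above.
True-score variance = [0.66 + 0.81] − 1.28 = 1.47 − 1.28 = 0.19.
Reliability = 0.19 / 0.72 = 0.264.

0.264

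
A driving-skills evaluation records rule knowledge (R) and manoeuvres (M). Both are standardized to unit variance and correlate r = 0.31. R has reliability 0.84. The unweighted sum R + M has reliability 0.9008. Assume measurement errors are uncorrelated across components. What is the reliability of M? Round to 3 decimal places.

Var(R+M) = 2 + 2·0.31 = 2.620.
True-score variance = ρ_R + ρ_M + 2·0.31, so 0.9008 = (0.84 + ρ_M + 0.62) / 2.620.
ρ_M = 0.9008·2.620 − 0.84 − 0.62 = 0.900.

0.900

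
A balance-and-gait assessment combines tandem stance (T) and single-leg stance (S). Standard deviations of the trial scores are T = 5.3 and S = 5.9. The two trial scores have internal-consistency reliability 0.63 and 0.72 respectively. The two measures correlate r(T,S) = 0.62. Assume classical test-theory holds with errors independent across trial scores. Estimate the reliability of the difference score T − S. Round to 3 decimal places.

0.165

Var(T−S) = 5.3² + 5.9² − 2·5.3·5.9·0.62 = 62.9 − 38.7748 = 24.1252.
Under uncorrelated errors the observed covariances equal the true-score covariances, so only the own-variance terms attenuate.
True-score variance = [5.3²·0.63 + 5.9²·0.72] − 38.7748 = 42.7599 − 38.7748 = 3.9851.
Reliability = 3.9851 / 24.1252 = 0.165.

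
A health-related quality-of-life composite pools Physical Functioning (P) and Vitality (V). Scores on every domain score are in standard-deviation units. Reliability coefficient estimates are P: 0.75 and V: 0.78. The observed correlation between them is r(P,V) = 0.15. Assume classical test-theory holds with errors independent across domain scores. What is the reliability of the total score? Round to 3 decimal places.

Var(P+V) = 2 + 2·[0.15] = 2 + 0.3 = 2.3.
Because errors are independent across components, Cov(Tᵢ,Tⱼ) = Cov(Xᵢ,Xⱼ); the off-diagonal part of the true-score variance is the same as above.
True-score variance = [0.75 + 0.78] + 0.3 = 1.53 + 0.3 = 1.83.
Reliability = 1.83 / 2.3 = 0.796.

0.796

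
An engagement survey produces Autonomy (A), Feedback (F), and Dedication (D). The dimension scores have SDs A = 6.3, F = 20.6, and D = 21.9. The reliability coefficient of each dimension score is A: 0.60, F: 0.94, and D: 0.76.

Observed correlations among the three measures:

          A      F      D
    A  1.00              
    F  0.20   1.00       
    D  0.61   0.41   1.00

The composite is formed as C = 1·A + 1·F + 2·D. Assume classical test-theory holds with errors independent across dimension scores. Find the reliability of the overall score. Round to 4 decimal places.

0.8571

Var(C) = 6.3² + 20.6² + 2²·21.9² + 2·[6.3·20.6·0.20 + 2·6.3·21.9·0.61 + 2·20.6·21.9·0.41] = 2382.49 + 1128.43 = 3510.92.
With uncorrelated errors the cross-covariances are all true-score covariance, so they carry over unchanged; only the diagonal terms shrink to ρᵢσᵢ².
True-score variance = [6.3²·0.60 + 20.6²·0.94 + 2²·21.9²·0.76] + 1128.43 = 1880.73 + 1128.43 = 3009.16.
Reliability = 3009.16 / 3510.92 = 0.8571.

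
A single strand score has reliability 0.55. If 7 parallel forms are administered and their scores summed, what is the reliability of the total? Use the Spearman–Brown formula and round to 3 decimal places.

0.895

ρ_k = kρ / (1 + (k−1)ρ) = 7·0.55 / (1 + 6·0.55) = 3.850 / 4.300 = 0.895.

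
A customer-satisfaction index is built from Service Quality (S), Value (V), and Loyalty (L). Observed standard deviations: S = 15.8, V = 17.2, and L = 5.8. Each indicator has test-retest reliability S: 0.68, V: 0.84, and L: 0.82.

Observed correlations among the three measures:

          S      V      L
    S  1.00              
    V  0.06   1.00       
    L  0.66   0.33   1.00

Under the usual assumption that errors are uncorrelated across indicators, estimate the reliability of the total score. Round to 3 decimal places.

Var(S+V+L) = 15.8² + 17.2² + 5.8² + 2·[15.8·17.2·0.06 + 15.8·5.8·0.66 + 17.2·5.8·0.33] = 579.12 + 219.418 = 798.538.
Because errors are independent across components, Cov(Tᵢ,Tⱼ) = Cov(Xᵢ,Xⱼ); the off-diagonal part of the true-score variance is the same as above.
True-score variance = [15.8²·0.68 + 17.2²·0.84 + 5.8²·0.82] + 219.418 = 445.846 + 219.418 = 665.263.
Reliability = 665.263 / 798.538 = 0.833.

0.833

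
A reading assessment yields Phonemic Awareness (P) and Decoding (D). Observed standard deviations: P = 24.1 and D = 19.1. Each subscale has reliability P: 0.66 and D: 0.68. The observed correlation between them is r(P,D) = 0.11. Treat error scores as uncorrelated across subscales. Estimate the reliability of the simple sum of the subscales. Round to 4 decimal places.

Var(P+D) = 24.1² + 19.1² + 2·[24.1·19.1·0.11] = 945.62 + 101.268 = 1046.89.
Under uncorrelated errors the observed covariances equal the true-score covariances, so only the own-variance terms attenuate.
True-score variance = [24.1²·0.66 + 19.1²·0.68] + 101.268 = 631.405 + 101.268 = 732.674.
Reliability = 732.674 / 1046.89 = 0.6999.

0.6999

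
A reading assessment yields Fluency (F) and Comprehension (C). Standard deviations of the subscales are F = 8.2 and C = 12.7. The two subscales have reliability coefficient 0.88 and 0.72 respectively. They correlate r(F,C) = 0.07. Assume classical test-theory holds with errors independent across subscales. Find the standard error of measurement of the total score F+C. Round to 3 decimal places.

Var(total) = 228.53 + 14.5796 = 243.11.
True-score variance = 175.3 + 14.5796 = 189.88, so reliability = 0.7810.
Error variance = 243.11 − 189.88 = 53.23; SEM = √53.23 = 7.296.

7.296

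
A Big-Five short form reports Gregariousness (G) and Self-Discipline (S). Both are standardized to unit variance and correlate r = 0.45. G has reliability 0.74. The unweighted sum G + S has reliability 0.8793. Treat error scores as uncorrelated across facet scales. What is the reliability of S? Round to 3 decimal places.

0.910

Var(G+S) = 2 + 2·0.45 = 2.900.
True-score variance = ρ_G + ρ_S + 2·0.45, so 0.8793 = (0.74 + ρ_S + 0.90) / 2.900.
ρ_S = 0.8793·2.900 − 0.74 − 0.90 = 0.910.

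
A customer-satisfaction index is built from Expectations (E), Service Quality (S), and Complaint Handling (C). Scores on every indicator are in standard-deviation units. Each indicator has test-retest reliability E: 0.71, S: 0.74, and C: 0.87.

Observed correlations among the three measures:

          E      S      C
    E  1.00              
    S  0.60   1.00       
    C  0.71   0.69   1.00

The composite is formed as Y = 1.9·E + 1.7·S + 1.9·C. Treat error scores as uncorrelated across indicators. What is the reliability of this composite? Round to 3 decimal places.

Var(Y) = 1.9² + 1.7² + 1.9² + 2·[3.23·0.60 + 3.61·0.71 + 3.23·0.69] = 10.11 + 13.4596 = 23.5696.
Under uncorrelated errors the observed covariances equal the true-score covariances, so only the own-variance terms attenuate.
True-score variance = [1.9²·0.71 + 1.7²·0.74 + 1.9²·0.87] + 13.4596 = 7.8424 + 13.4596 = 21.302.
Reliability = 21.302 / 23.5696 = 0.904.

0.904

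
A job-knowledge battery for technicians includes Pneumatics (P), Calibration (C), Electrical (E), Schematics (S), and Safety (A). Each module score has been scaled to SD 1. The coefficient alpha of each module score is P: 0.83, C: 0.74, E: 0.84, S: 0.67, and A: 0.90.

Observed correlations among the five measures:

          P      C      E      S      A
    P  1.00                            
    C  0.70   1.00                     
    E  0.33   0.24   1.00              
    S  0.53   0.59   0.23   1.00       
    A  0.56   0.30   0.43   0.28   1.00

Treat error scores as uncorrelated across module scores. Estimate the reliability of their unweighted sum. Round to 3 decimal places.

Var(P+C+E+S+A) = 5 + 2·[0.70 + 0.33 + 0.53 + 0.56 + 0.24 + 0.59 + 0.30 + 0.23 + 0.43 + 0.28] = 5 + 8.38 = 13.38.
With uncorrelated errors the cross-covariances are all true-score covariance, so they carry over unchanged; only the diagonal terms shrink to ρᵢσᵢ².
True-score variance = [0.83 + 0.74 + 0.84 + 0.67 + 0.90] + 8.38 = 3.98 + 8.38 = 12.36.
Reliability = 12.36 / 13.38 = 0.924.

0.924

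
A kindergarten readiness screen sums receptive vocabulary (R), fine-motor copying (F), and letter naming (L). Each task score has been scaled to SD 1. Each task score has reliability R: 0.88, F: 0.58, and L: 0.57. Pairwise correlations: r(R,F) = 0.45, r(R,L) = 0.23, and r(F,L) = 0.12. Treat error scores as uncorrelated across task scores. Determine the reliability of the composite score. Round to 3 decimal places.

0.789

Var(R+F+L) = 3 + 2·[0.45 + 0.23 + 0.12] = 3 + 1.6 = 4.6.
With uncorrelated errors the cross-covariances are all true-score covariance, so they carry over unchanged; only the diagonal terms shrink to ρᵢσᵢ².
True-score variance = [0.88 + 0.58 + 0.57] + 1.6 = 2.03 + 1.6 = 3.63.
Reliability = 3.63 / 4.6 = 0.789.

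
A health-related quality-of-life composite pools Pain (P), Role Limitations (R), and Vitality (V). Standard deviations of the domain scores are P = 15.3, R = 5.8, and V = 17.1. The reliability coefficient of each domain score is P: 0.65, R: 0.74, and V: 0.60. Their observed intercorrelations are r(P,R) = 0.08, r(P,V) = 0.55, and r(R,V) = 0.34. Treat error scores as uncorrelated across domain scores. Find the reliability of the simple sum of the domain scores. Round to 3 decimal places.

Var(P+R+V) = 15.3² + 5.8² + 17.1² + 2·[15.3·5.8·0.08 + 15.3·17.1·0.55 + 5.8·17.1·0.34] = 560.14 + 369.434 = 929.574.
With uncorrelated errors the cross-covariances are all true-score covariance, so they carry over unchanged; only the diagonal terms shrink to ρᵢσᵢ².
True-score variance = [15.3²·0.65 + 5.8²·0.74 + 17.1²·0.60] + 369.434 = 352.498 + 369.434 = 721.932.
Reliability = 721.932 / 929.574 = 0.777.

0.777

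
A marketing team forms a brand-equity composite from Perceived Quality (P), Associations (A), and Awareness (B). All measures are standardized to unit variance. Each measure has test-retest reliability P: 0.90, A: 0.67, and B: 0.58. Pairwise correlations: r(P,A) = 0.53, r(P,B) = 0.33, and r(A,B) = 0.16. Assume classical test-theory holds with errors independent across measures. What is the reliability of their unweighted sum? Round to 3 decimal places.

Var(P+A+B) = 3 + 2·[0.53 + 0.33 + 0.16] = 3 + 2.04 = 5.04.
Under uncorrelated errors the observed covariances equal the true-score covariances, so only the own-variance terms attenuate.
True-score variance = [0.90 + 0.67 + 0.58] + 2.04 = 2.15 + 2.04 = 4.19.
Reliability = 4.19 / 5.04 = 0.831.

0.831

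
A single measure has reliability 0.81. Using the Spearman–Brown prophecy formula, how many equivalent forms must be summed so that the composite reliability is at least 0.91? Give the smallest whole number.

3

k ≥ ρ*(1−ρ₁)/(ρ₁(1−ρ*)) = 0.91·0.19 / (0.81·0.09) = 2.372.
Smallest integer k = 3.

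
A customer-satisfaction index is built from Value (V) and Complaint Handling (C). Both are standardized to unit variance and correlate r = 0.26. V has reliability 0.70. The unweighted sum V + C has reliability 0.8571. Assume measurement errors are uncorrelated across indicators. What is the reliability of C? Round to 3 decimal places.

Var(V+C) = 2 + 2·0.26 = 2.520.
True-score variance = ρ_V + ρ_C + 2·0.26, so 0.8571 = (0.70 + ρ_C + 0.52) / 2.520.
ρ_C = 0.8571·2.520 − 0.70 − 0.52 = 0.940.

0.940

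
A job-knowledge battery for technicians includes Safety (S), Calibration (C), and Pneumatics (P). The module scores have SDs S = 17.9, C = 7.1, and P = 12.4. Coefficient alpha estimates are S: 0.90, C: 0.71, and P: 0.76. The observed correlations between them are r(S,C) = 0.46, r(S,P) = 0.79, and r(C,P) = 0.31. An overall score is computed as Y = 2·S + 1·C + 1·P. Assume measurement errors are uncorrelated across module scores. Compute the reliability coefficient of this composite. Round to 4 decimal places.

Var(Y) = 2²·17.9² + 7.1² + 12.4² + 2·[2·17.9·7.1·0.46 + 2·17.9·12.4·0.79 + 7.1·12.4·0.31] = 1485.81 + 989.824 = 2475.63.
Because errors are independent across components, Cov(Tᵢ,Tⱼ) = Cov(Xᵢ,Xⱼ); the off-diagonal part of the true-score variance is the same as above.
True-score variance = [2²·17.9²·0.90 + 7.1²·0.71 + 12.4²·0.76] + 989.824 = 1306.12 + 989.824 = 2295.95.
Reliability = 2295.95 / 2475.63 = 0.9274.

0.9274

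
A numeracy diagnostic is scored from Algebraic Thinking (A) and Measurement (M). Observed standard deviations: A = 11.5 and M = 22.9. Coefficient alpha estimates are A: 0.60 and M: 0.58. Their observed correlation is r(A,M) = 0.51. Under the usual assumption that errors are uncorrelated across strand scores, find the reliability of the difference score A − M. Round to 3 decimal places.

0.296

Var(A−M) = 11.5² + 22.9² − 2·11.5·22.9·0.51 = 656.66 − 268.617 = 388.043.
Under uncorrelated errors the observed covariances equal the true-score covariances, so only the own-variance terms attenuate.
True-score variance = [11.5²·0.60 + 22.9²·0.58] − 268.617 = 383.508 − 268.617 = 114.891.
Reliability = 114.891 / 388.043 = 0.296.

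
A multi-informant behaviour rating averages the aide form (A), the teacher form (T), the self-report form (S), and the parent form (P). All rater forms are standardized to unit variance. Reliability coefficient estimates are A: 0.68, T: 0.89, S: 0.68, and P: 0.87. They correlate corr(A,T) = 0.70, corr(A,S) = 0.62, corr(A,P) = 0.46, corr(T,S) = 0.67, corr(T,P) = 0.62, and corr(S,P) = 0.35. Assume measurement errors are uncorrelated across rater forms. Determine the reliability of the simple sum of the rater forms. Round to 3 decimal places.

0.919

Var(A+T+S+P) = 4 + 2·[0.70 + 0.62 + 0.46 + 0.67 + 0.62 + 0.35] = 4 + 6.84 = 10.84.
Under uncorrelated errors the observed covariances equal the true-score covariances, so only the own-variance terms attenuate.
True-score variance = [0.68 + 0.89 + 0.68 + 0.87] + 6.84 = 3.12 + 6.84 = 9.96.
Reliability = 9.96 / 10.84 = 0.919.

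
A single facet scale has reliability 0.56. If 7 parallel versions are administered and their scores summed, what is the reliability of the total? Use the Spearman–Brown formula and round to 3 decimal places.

ρ_k = kρ / (1 + (k−1)ρ) = 7·0.56 / (1 + 6·0.56) = 3.920 / 4.360 = 0.899.

0.899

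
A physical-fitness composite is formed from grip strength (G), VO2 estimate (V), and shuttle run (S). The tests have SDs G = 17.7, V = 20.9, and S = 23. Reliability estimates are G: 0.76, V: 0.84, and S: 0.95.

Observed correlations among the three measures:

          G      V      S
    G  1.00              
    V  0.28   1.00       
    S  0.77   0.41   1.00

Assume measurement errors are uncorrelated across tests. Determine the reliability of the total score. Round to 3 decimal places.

0.932

Var(G+V+S) = 17.7² + 20.9² + 23² + 2·[17.7·20.9·0.28 + 17.7·23·0.77 + 20.9·23·0.41] = 1279.1 + 1228.27 = 2507.37.
With uncorrelated errors the cross-covariances are all true-score covariance, so they carry over unchanged; only the diagonal terms shrink to ρᵢσᵢ².
True-score variance = [17.7²·0.76 + 20.9²·0.84 + 23²·0.95] + 1228.27 = 1107.57 + 1228.27 = 2335.84.
Reliability = 2335.84 / 2507.37 = 0.932.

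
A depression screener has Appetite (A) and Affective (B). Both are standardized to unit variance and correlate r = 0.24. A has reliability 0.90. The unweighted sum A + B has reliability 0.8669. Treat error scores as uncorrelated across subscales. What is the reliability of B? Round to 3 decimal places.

Var(A+B) = 2 + 2·0.24 = 2.480.
True-score variance = ρ_A + ρ_B + 2·0.24, so 0.8669 = (0.90 + ρ_B + 0.48) / 2.480.
ρ_B = 0.8669·2.480 − 0.90 − 0.48 = 0.770.

0.770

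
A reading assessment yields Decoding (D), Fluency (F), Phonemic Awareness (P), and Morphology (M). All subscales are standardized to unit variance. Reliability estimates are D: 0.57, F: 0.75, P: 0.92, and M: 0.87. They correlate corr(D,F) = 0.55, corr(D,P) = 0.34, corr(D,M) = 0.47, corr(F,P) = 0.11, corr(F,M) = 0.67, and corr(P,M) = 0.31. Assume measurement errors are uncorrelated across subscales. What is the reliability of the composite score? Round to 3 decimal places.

0.900

Var(D+F+P+M) = 4 + 2·[0.55 + 0.34 + 0.47 + 0.11 + 0.67 + 0.31] = 4 + 4.9 = 8.9.
Under uncorrelated errors the observed covariances equal the true-score covariances, so only the own-variance terms attenuate.
True-score variance = [0.57 + 0.75 + 0.92 + 0.87] + 4.9 = 3.11 + 4.9 = 8.01.
Reliability = 8.01 / 8.9 = 0.900.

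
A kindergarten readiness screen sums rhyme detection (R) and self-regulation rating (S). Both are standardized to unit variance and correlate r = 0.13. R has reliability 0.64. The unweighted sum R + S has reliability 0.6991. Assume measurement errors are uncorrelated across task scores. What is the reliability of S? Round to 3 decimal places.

Var(R+S) = 2 + 2·0.13 = 2.260.
True-score variance = ρ_R + ρ_S + 2·0.13, so 0.6991 = (0.64 + ρ_S + 0.26) / 2.260.
ρ_S = 0.6991·2.260 − 0.64 − 0.26 = 0.680.

0.680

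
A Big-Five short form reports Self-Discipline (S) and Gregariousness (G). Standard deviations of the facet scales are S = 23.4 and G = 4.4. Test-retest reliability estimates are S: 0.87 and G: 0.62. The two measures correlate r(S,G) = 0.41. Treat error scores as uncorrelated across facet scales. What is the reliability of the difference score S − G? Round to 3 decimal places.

0.837

Var(S−G) = 23.4² + 4.4² − 2·23.4·4.4·0.41 = 566.92 − 84.4272 = 482.493.
Because errors are independent across components, Cov(Tᵢ,Tⱼ) = Cov(Xᵢ,Xⱼ); the off-diagonal part of the true-score variance is the same as above.
True-score variance = [23.4²·0.87 + 4.4²·0.62] − 84.4272 = 488.38 − 84.4272 = 403.953.
Reliability = 403.953 / 482.493 = 0.837.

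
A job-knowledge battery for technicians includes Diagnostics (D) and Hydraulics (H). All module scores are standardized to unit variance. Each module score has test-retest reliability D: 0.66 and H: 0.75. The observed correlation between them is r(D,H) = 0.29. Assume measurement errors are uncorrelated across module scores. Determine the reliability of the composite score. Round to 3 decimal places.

0.771

Var(D+H) = 2 + 2·[0.29] = 2 + 0.58 = 2.58.
Under uncorrelated errors the observed covariances equal the true-score covariances, so only the own-variance terms attenuate.
True-score variance = [0.66 + 0.75] + 0.58 = 1.41 + 0.58 = 1.99.
Reliability = 1.99 / 2.58 = 0.771.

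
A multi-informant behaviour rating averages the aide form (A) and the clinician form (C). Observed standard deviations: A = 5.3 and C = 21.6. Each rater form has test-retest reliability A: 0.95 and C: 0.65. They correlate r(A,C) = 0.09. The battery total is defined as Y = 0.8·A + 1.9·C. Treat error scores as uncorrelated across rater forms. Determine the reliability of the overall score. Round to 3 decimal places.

Var(Y) = 0.8²·5.3² + 1.9²·21.6² + 2·[1.52·5.3·21.6·0.09] = 1702.26 + 31.3217 = 1733.58.
Under uncorrelated errors the observed covariances equal the true-score covariances, so only the own-variance terms attenuate.
True-score variance = [0.8²·5.3²·0.95 + 1.9²·21.6²·0.65] + 31.3217 = 1111.86 + 31.3217 = 1143.18.
Reliability = 1143.18 / 1733.58 = 0.659.

0.659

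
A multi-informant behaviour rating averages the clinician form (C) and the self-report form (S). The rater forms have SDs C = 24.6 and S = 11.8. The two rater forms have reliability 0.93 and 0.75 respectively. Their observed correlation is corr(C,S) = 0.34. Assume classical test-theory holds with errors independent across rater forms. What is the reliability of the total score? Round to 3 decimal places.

0.918

Var(C+S) = 24.6² + 11.8² + 2·[24.6·11.8·0.34] = 744.4 + 197.39 = 941.79.
With uncorrelated errors the cross-covariances are all true-score covariance, so they carry over unchanged; only the diagonal terms shrink to ρᵢσᵢ².
True-score variance = [24.6²·0.93 + 11.8²·0.75] + 197.39 = 667.229 + 197.39 = 864.619.
Reliability = 864.619 / 941.79 = 0.918.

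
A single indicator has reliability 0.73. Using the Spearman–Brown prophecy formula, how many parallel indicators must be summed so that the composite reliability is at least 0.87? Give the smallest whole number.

3

k ≥ ρ*(1−ρ₁)/(ρ₁(1−ρ*)) = 0.87·0.27 / (0.73·0.13) = 2.475.
Smallest integer k = 3.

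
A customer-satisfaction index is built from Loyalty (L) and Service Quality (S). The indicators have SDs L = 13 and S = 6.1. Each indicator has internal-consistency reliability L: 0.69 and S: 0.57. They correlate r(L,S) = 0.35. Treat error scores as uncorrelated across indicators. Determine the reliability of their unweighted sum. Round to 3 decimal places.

0.739

Var(L+S) = 13² + 6.1² + 2·[13·6.1·0.35] = 206.21 + 55.51 = 261.72.
Under uncorrelated errors the observed covariances equal the true-score covariances, so only the own-variance terms attenuate.
True-score variance = [13²·0.69 + 6.1²·0.57] + 55.51 = 137.82 + 55.51 = 193.33.
Reliability = 193.33 / 261.72 = 0.739.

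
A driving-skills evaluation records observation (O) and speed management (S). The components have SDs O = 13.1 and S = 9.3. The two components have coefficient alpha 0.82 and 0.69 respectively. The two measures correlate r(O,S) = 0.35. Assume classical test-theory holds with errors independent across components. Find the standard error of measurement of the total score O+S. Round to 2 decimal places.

7.60

Var(total) = 258.1 + 85.281 = 343.381.
True-score variance = 200.398 + 85.281 = 285.679, so reliability = 0.8320.
Error variance = 343.381 − 285.679 = 57.7017; SEM = √57.7017 = 7.60.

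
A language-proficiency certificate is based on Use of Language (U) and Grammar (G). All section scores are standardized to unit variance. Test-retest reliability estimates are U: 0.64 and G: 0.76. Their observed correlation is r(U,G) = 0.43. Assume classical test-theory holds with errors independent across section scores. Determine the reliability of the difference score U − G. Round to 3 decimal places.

Var(U−G) = 1 + 1 − 2·0.43 = 2 − 0.86 = 1.14.
Because errors are independent across components, Cov(Tᵢ,Tⱼ) = Cov(Xᵢ,Xⱼ); the off-diagonal part of the true-score variance is the same as above.
True-score variance = [0.64 + 0.76] − 0.86 = 1.4 − 0.86 = 0.54.
Reliability = 0.54 / 1.14 = 0.474.

0.474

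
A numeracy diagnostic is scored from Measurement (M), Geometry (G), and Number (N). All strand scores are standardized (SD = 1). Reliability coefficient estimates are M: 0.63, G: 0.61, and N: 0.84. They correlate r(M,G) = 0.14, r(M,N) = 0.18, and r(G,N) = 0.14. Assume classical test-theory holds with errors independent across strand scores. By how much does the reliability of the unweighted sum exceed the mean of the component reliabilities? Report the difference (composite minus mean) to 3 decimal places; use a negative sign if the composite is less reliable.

0.072

Var(sum) = 3 + 0.92 = 3.92; true-score variance = 2.08 + 0.92 = 3; composite reliability = 0.7653.
Mean component reliability = 0.6933.
Difference = 0.7653 − 0.6933 = 0.072.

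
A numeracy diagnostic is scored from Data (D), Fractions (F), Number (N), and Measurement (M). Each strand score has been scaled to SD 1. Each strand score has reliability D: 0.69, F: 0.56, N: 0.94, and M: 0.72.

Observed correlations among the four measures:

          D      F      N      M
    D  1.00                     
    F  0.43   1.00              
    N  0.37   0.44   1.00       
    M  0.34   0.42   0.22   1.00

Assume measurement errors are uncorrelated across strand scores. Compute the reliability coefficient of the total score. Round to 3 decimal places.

0.871

Var(D+F+N+M) = 4 + 2·[0.43 + 0.37 + 0.34 + 0.44 + 0.42 + 0.22] = 4 + 4.44 = 8.44.
With uncorrelated errors the cross-covariances are all true-score covariance, so they carry over unchanged; only the diagonal terms shrink to ρᵢσᵢ².
True-score variance = [0.69 + 0.56 + 0.94 + 0.72] + 4.44 = 2.91 + 4.44 = 7.35.
Reliability = 7.35 / 8.44 = 0.871.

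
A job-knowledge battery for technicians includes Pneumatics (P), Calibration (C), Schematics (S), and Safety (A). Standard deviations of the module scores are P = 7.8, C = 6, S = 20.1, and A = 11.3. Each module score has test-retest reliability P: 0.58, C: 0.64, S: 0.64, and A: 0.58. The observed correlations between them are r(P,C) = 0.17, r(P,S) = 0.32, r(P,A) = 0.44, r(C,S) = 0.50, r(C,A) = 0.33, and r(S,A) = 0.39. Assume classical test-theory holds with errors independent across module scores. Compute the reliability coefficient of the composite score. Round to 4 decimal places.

0.7960

Var(P+C+S+A) = 7.8² + 6² + 20.1² + 11.3² + 2·[7.8·6·0.17 + 7.8·20.1·0.32 + 7.8·11.3·0.44 + 6·20.1·0.50 + 6·11.3·0.33 + 20.1·11.3·0.39] = 628.54 + 536.324 = 1164.86.
Because errors are independent across components, Cov(Tᵢ,Tⱼ) = Cov(Xᵢ,Xⱼ); the off-diagonal part of the true-score variance is the same as above.
True-score variance = [7.8²·0.58 + 6²·0.64 + 20.1²·0.64 + 11.3²·0.58] + 536.324 = 390.954 + 536.324 = 927.278.
Reliability = 927.278 / 1164.86 = 0.7960.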